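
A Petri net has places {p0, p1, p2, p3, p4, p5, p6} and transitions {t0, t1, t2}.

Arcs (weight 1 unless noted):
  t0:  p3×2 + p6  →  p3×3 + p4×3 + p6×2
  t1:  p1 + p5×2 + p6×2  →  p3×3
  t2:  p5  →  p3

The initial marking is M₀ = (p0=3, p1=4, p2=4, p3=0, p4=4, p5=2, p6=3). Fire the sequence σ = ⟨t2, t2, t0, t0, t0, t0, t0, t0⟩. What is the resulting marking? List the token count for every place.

(p0=3, p1=4, p2=4, p3=8, p4=22, p5=0, p6=9)

step 1: fire t2:  (p0=3, p1=4, p2=4, p3=0, p4=4, p5=2, p6=3) → (p0=3, p1=4, p2=4, p3=1, p4=4, p5=1, p6=3)
step 2: fire t2:  (p0=3, p1=4, p2=4, p3=1, p4=4, p5=1, p6=3) → (p0=3, p1=4, p2=4, p3=2, p4=4, p5=0, p6=3)
step 3: fire t0:  (p0=3, p1=4, p2=4, p3=2, p4=4, p5=0, p6=3) → (p0=3, p1=4, p2=4, p3=3, p4=7, p5=0, p6=4)
step 4: fire t0:  (p0=3, p1=4, p2=4, p3=3, p4=7, p5=0, p6=4) → (p0=3, p1=4, p2=4, p3=4, p4=10, p5=0, p6=5)
step 5: fire t0:  (p0=3, p1=4, p2=4, p3=4, p4=10, p5=0, p6=5) → (p0=3, p1=4, p2=4, p3=5, p4=13, p5=0, p6=6)
step 6: fire t0:  (p0=3, p1=4, p2=4, p3=5, p4=13, p5=0, p6=6) → (p0=3, p1=4, p2=4, p3=6, p4=16, p5=0, p6=7)
step 7: fire t0:  (p0=3, p1=4, p2=4, p3=6, p4=16, p5=0, p6=7) → (p0=3, p1=4, p2=4, p3=7, p4=19, p5=0, p6=8)
step 8: fire t0:  (p0=3, p1=4, p2=4, p3=7, p4=19, p5=0, p6=8) → (p0=3, p1=4, p2=4, p3=8, p4=22, p5=0, p6=9)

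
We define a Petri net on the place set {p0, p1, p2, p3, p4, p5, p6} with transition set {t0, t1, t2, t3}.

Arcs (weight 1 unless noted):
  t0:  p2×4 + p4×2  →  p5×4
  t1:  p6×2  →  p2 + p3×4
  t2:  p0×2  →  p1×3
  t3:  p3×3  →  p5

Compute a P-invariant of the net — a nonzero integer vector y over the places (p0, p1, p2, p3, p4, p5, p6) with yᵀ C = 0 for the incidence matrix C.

y = (p0:3, p1:2, p2:0, p3:0, p4:0, p5:0, p6:0)

Incidence matrix C (rows=places, cols=transitions):
       t0   t1   t2   t3
   p0   0    0   -2    0
   p1   0    0    3    0
   p2  -4    1    0    0
   p3   0    4    0   -3
   p4  -2    0    0    0
   p5   4    0    0    1
   p6   0   -2    0    0

Candidate y = [3, 2, 0, 0, 0, 0, 0]; check y·C column-wise:
  col t0: 3·0 + 2·0 + 0·-4 + 0·-2 + 0·4 = 0
  col t1: 3·0 + 2·0 + 0·1 + 0·4 + 0·-2 = 0
  col t2: 3·-2 + 2·3 = 0
  col t3: 3·0 + 2·0 + 0·-3 + 0·1 = 0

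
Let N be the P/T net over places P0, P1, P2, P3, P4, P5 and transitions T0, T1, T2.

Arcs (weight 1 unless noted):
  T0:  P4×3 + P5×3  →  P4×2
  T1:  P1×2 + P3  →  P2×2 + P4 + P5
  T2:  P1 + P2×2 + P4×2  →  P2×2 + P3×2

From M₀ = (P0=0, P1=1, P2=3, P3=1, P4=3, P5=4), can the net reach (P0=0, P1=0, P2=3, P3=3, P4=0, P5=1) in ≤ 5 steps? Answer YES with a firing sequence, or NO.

step 1: fire T0:  (P0=0, P1=1, P2=3, P3=1, P4=3, P5=4) → (P0=0, P1=1, P2=3, P3=1, P4=2, P5=1)
step 2: fire T2:  (P0=0, P1=1, P2=3, P3=1, P4=2, P5=1) → (P0=0, P1=0, P2=3, P3=3, P4=0, P5=1)

YES — reachable via ⟨T0, T2⟩ (2 firings)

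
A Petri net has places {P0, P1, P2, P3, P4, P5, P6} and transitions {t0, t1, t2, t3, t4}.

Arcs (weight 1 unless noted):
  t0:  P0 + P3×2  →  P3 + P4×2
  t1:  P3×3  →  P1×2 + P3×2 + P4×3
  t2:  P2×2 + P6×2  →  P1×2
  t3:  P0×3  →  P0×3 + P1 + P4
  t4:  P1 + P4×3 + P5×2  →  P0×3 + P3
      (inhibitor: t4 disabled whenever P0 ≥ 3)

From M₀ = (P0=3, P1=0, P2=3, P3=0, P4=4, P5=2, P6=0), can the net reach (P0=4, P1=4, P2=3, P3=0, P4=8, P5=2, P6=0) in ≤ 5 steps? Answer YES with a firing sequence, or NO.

NO — not reachable within 5 firings

depth 0: 1 marking
depth 1: 2 markings reached so far
depth 2: 3 markings reached so far
depth 3: 4 markings reached so far
depth 4: 5 markings reached so far
depth 5: 6 markings reached so far
target is not among the 6 markings reachable within 5 steps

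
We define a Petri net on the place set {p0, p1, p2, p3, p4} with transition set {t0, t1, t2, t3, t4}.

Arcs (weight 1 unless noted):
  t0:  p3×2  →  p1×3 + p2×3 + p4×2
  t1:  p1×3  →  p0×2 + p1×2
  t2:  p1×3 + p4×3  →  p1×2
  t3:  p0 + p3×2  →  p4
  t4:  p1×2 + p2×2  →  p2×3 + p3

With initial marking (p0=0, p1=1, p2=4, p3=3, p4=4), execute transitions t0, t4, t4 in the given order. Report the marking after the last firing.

step 1: fire t0:  (p0=0, p1=1, p2=4, p3=3, p4=4) → (p0=0, p1=4, p2=7, p3=1, p4=6)
step 2: fire t4:  (p0=0, p1=4, p2=7, p3=1, p4=6) → (p0=0, p1=2, p2=8, p3=2, p4=6)
step 3: fire t4:  (p0=0, p1=2, p2=8, p3=2, p4=6) → (p0=0, p1=0, p2=9, p3=3, p4=6)

(p0=0, p1=0, p2=9, p3=3, p4=6)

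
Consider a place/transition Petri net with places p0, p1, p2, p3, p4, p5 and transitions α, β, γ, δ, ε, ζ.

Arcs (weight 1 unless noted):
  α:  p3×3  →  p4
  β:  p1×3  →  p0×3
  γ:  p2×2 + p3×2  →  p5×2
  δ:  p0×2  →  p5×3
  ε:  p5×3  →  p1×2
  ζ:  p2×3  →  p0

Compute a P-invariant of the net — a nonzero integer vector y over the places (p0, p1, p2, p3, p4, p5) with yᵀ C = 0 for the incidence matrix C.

Incidence matrix C (rows=places, cols=transitions):
        α    β    γ    δ    ε    ζ
   p0   0    3    0   -2    0    1
   p1   0   -3    0    0    2    0
   p2   0    0   -2    0    0   -3
   p3  -3    0   -2    0    0    0
   p4   1    0    0    0    0    0
   p5   0    0    2    3   -3    0

Candidate y = [3, 3, 1, 1, 3, 2]; check y·C column-wise:
  col α: 3·0 + 3·0 + 1·0 + 1·-3 + 3·1 + 2·0 = 0
  col β: 3·3 + 3·-3 + 1·0 + 1·0 + 3·0 + 2·0 = 0
  col γ: 3·0 + 3·0 + 1·-2 + 1·-2 + 3·0 + 2·2 = 0
  col δ: 3·-2 + 3·0 + 1·0 + 1·0 + 3·0 + 2·3 = 0
  col ε: 3·0 + 3·2 + 1·0 + 1·0 + 3·0 + 2·-3 = 0
  col ζ: 3·1 + 3·0 + 1·-3 + 1·0 + 3·0 + 2·0 = 0

y = (p0:3, p1:3, p2:1, p3:1, p4:3, p5:2)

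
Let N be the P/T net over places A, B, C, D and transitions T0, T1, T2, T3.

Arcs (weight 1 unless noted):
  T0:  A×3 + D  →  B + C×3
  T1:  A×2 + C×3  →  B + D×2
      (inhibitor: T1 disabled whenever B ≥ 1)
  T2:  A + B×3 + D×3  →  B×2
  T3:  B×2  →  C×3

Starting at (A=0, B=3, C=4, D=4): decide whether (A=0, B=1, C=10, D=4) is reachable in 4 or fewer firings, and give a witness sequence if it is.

NO — not reachable within 4 firings

depth 0: 1 marking
depth 1: 2 markings reached so far
depth 2: 2 markings reached so far
(frontier empty at depth 2; search complete)
target is not among the 2 markings reachable within 4 steps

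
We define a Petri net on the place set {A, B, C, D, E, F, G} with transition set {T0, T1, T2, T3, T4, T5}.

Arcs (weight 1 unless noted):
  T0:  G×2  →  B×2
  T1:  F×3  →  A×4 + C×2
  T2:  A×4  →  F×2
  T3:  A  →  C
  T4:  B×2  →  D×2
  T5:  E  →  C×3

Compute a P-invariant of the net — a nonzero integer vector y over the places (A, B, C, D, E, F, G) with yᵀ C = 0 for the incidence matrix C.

y = (A:1, B:0, C:1, D:0, E:3, F:2, G:0)

Incidence matrix C (rows=places, cols=transitions):
       T0   T1   T2   T3   T4   T5
    A   0    4   -4   -1    0    0
    B   2    0    0    0   -2    0
    C   0    2    0    1    0    3
    D   0    0    0    0    2    0
    E   0    0    0    0    0   -1
    F   0   -3    2    0    0    0
    G  -2    0    0    0    0    0

Candidate y = [1, 0, 1, 0, 3, 2, 0]; check y·C column-wise:
  col T0: 1·0 + 0·2 + 1·0 + 3·0 + 2·0 + 0·-2 = 0
  col T1: 1·4 + 1·2 + 3·0 + 2·-3 = 0
  col T2: 1·-4 + 1·0 + 3·0 + 2·2 = 0
  col T3: 1·-1 + 1·1 + 3·0 + 2·0 = 0
  col T4: 1·0 + 0·-2 + 1·0 + 0·2 + 3·0 + 2·0 = 0
  col T5: 1·0 + 1·3 + 3·-1 + 2·0 = 0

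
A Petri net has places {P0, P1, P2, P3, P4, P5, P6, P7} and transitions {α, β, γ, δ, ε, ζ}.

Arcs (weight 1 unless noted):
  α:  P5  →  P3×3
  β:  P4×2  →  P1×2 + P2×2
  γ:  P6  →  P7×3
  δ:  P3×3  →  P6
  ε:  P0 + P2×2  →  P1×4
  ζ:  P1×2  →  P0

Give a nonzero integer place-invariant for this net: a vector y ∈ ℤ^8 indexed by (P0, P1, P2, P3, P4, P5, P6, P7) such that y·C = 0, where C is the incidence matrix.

y = (P0:2, P1:1, P2:1, P3:0, P4:2, P5:0, P6:0, P7:0)

Incidence matrix C (rows=places, cols=transitions):
        α    β    γ    δ    ε    ζ
   P0   0    0    0    0   -1    1
   P1   0    2    0    0    4   -2
   P2   0    2    0    0   -2    0
   P3   3    0    0   -3    0    0
   P4   0   -2    0    0    0    0
   P5  -1    0    0    0    0    0
   P6   0    0   -1    1    0    0
   P7   0    0    3    0    0    0

Candidate y = [2, 1, 1, 0, 2, 0, 0, 0]; check y·C column-wise:
  col α: 2·0 + 1·0 + 1·0 + 0·3 + 2·0 + 0·-1 = 0
  col β: 2·0 + 1·2 + 1·2 + 2·-2 = 0
  col γ: 2·0 + 1·0 + 1·0 + 2·0 + 0·-1 + 0·3 = 0
  col δ: 2·0 + 1·0 + 1·0 + 0·-3 + 2·0 + 0·1 = 0
  col ε: 2·-1 + 1·4 + 1·-2 + 2·0 = 0
  col ζ: 2·1 + 1·-2 + 1·0 + 2·0 = 0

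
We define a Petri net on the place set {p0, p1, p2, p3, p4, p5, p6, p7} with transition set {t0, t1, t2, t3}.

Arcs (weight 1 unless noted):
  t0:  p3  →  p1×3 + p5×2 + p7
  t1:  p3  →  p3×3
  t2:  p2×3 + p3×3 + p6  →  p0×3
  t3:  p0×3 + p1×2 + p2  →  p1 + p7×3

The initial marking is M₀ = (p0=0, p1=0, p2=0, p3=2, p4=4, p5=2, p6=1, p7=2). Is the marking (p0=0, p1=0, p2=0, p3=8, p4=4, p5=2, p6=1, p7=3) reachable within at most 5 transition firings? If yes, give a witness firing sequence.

NO — not reachable within 5 firings

depth 0: 1 marking
depth 1: 3 markings reached so far
depth 2: 6 markings reached so far
depth 3: 9 markings reached so far
depth 4: 13 markings reached so far
depth 5: 18 markings reached so far
target is not among the 18 markings reachable within 5 steps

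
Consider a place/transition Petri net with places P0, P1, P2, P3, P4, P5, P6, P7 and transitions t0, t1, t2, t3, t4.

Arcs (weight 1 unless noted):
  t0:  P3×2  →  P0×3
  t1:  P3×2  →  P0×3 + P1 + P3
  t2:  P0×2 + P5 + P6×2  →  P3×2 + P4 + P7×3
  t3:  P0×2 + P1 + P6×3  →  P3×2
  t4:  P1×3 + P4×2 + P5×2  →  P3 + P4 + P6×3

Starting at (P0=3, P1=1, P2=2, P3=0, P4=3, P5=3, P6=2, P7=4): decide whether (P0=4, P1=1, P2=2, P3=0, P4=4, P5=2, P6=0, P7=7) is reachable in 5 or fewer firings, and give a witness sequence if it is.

step 1: fire t2:  (P0=3, P1=1, P2=2, P3=0, P4=3, P5=3, P6=2, P7=4) → (P0=1, P1=1, P2=2, P3=2, P4=4, P5=2, P6=0, P7=7)
step 2: fire t0:  (P0=1, P1=1, P2=2, P3=2, P4=4, P5=2, P6=0, P7=7) → (P0=4, P1=1, P2=2, P3=0, P4=4, P5=2, P6=0, P7=7)

YES — reachable via ⟨t2, t0⟩ (2 firings)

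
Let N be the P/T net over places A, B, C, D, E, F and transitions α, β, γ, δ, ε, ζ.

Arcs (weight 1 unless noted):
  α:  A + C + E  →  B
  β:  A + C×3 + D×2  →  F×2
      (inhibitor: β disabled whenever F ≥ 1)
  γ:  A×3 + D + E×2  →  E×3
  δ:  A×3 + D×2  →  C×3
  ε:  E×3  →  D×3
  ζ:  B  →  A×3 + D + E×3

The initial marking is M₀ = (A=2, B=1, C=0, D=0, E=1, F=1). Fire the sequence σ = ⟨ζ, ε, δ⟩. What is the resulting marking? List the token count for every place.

step 1: fire ζ:  (A=2, B=1, C=0, D=0, E=1, F=1) → (A=5, B=0, C=0, D=1, E=4, F=1)
step 2: fire ε:  (A=5, B=0, C=0, D=1, E=4, F=1) → (A=5, B=0, C=0, D=4, E=1, F=1)
step 3: fire δ:  (A=5, B=0, C=0, D=4, E=1, F=1) → (A=2, B=0, C=3, D=2, E=1, F=1)

(A=2, B=0, C=3, D=2, E=1, F=1)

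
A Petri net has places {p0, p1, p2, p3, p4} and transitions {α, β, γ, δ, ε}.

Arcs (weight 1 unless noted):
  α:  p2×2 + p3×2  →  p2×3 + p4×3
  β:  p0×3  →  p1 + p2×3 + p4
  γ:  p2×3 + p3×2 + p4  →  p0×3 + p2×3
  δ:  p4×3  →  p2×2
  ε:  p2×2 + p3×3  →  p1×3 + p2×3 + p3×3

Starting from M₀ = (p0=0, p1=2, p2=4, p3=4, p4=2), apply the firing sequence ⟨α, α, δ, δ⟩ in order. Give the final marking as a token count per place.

step 1: fire α:  (p0=0, p1=2, p2=4, p3=4, p4=2) → (p0=0, p1=2, p2=5, p3=2, p4=5)
step 2: fire α:  (p0=0, p1=2, p2=5, p3=2, p4=5) → (p0=0, p1=2, p2=6, p3=0, p4=8)
step 3: fire δ:  (p0=0, p1=2, p2=6, p3=0, p4=8) → (p0=0, p1=2, p2=8, p3=0, p4=5)
step 4: fire δ:  (p0=0, p1=2, p2=8, p3=0, p4=5) → (p0=0, p1=2, p2=10, p3=0, p4=2)

(p0=0, p1=2, p2=10, p3=0, p4=2)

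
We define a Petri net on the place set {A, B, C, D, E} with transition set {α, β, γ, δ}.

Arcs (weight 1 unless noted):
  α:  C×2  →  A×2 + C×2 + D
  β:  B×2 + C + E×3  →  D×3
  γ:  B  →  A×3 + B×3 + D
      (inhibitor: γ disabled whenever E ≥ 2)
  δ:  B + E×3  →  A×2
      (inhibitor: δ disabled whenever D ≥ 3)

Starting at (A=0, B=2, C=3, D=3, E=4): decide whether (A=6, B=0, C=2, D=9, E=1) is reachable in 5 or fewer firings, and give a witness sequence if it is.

YES — reachable via ⟨α, α, α, β⟩ (4 firings)

step 1: fire α:  (A=0, B=2, C=3, D=3, E=4) → (A=2, B=2, C=3, D=4, E=4)
step 2: fire α:  (A=2, B=2, C=3, D=4, E=4) → (A=4, B=2, C=3, D=5, E=4)
step 3: fire α:  (A=4, B=2, C=3, D=5, E=4) → (A=6, B=2, C=3, D=6, E=4)
step 4: fire β:  (A=6, B=2, C=3, D=6, E=4) → (A=6, B=0, C=2, D=9, E=1)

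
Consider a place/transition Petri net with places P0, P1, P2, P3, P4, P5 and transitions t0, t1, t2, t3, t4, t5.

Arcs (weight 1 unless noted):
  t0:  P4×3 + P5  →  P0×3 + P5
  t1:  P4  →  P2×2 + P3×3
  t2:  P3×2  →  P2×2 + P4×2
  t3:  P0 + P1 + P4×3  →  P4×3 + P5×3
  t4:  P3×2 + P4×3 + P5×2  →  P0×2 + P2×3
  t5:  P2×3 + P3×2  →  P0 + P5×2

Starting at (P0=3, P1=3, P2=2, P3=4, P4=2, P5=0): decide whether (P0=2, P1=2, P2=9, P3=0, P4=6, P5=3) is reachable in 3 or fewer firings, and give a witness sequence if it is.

NO — not reachable within 3 firings

depth 0: 1 marking
depth 1: 3 markings reached so far
depth 2: 9 markings reached so far
depth 3: 20 markings reached so far
target is not among the 20 markings reachable within 3 steps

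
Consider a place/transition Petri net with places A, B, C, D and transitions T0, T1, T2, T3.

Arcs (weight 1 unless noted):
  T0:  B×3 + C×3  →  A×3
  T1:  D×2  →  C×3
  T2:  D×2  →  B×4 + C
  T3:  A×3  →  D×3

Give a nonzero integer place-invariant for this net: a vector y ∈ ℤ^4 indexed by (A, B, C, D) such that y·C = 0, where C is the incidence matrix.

Incidence matrix C (rows=places, cols=transitions):
       T0   T1   T2   T3
    A   3    0    0   -3
    B  -3    0    4    0
    C  -3    3    1    0
    D   0   -2   -2    3

Candidate y = [3, 1, 2, 3]; check y·C column-wise:
  col T0: 3·3 + 1·-3 + 2·-3 + 3·0 = 0
  col T1: 3·0 + 1·0 + 2·3 + 3·-2 = 0
  col T2: 3·0 + 1·4 + 2·1 + 3·-2 = 0
  col T3: 3·-3 + 1·0 + 2·0 + 3·3 = 0

y = (A:3, B:1, C:2, D:3)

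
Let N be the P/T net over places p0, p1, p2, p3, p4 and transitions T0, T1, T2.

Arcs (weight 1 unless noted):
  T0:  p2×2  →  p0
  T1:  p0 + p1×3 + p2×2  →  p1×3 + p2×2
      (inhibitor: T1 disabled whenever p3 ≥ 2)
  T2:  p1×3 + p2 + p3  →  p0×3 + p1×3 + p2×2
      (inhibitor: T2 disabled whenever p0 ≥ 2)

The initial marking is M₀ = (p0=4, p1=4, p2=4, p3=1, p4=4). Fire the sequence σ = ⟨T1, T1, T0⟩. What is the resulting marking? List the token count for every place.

step 1: fire T1:  (p0=4, p1=4, p2=4, p3=1, p4=4) → (p0=3, p1=4, p2=4, p3=1, p4=4)
step 2: fire T1:  (p0=3, p1=4, p2=4, p3=1, p4=4) → (p0=2, p1=4, p2=4, p3=1, p4=4)
step 3: fire T0:  (p0=2, p1=4, p2=4, p3=1, p4=4) → (p0=3, p1=4, p2=2, p3=1, p4=4)

(p0=3, p1=4, p2=2, p3=1, p4=4)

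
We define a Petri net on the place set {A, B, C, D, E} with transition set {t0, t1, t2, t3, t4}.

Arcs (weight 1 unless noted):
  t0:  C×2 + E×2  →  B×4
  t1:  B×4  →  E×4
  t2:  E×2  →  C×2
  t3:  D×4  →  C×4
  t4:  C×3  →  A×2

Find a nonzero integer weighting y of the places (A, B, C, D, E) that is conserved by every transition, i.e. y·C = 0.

Incidence matrix C (rows=places, cols=transitions):
       t0   t1   t2   t3   t4
    A   0    0    0    0    2
    B   4   -4    0    0    0
    C  -2    0    2    4   -3
    D   0    0    0   -4    0
    E  -2    4   -2    0    0

Candidate y = [3, 2, 2, 2, 2]; check y·C column-wise:
  col t0: 3·0 + 2·4 + 2·-2 + 2·0 + 2·-2 = 0
  col t1: 3·0 + 2·-4 + 2·0 + 2·0 + 2·4 = 0
  col t2: 3·0 + 2·0 + 2·2 + 2·0 + 2·-2 = 0
  col t3: 3·0 + 2·0 + 2·4 + 2·-4 + 2·0 = 0
  col t4: 3·2 + 2·0 + 2·-3 + 2·0 + 2·0 = 0

y = (A:3, B:2, C:2, D:2, E:2)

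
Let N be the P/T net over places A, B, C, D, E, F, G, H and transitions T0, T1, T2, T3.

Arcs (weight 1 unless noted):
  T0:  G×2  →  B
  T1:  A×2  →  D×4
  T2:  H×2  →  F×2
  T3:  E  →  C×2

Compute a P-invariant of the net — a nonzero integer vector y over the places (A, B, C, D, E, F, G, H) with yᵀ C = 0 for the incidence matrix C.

y = (A:2, B:0, C:0, D:1, E:0, F:0, G:0, H:0)

Incidence matrix C (rows=places, cols=transitions):
       T0   T1   T2   T3
    A   0   -2    0    0
    B   1    0    0    0
    C   0    0    0    2
    D   0    4    0    0
    E   0    0    0   -1
    F   0    0    2    0
    G  -2    0    0    0
    H   0    0   -2    0

Candidate y = [2, 0, 0, 1, 0, 0, 0, 0]; check y·C column-wise:
  col T0: 2·0 + 0·1 + 1·0 + 0·-2 = 0
  col T1: 2·-2 + 1·4 = 0
  col T2: 2·0 + 1·0 + 0·2 + 0·-2 = 0
  col T3: 2·0 + 0·2 + 1·0 + 0·-1 = 0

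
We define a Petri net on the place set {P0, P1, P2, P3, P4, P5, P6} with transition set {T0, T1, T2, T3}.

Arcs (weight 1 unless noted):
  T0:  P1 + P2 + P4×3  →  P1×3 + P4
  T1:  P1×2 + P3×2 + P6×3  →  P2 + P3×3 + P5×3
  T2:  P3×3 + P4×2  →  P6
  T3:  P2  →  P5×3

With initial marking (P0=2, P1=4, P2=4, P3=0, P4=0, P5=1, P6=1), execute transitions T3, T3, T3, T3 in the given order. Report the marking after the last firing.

(P0=2, P1=4, P2=0, P3=0, P4=0, P5=13, P6=1)

step 1: fire T3:  (P0=2, P1=4, P2=4, P3=0, P4=0, P5=1, P6=1) → (P0=2, P1=4, P2=3, P3=0, P4=0, P5=4, P6=1)
step 2: fire T3:  (P0=2, P1=4, P2=3, P3=0, P4=0, P5=4, P6=1) → (P0=2, P1=4, P2=2, P3=0, P4=0, P5=7, P6=1)
step 3: fire T3:  (P0=2, P1=4, P2=2, P3=0, P4=0, P5=7, P6=1) → (P0=2, P1=4, P2=1, P3=0, P4=0, P5=10, P6=1)
step 4: fire T3:  (P0=2, P1=4, P2=1, P3=0, P4=0, P5=10, P6=1) → (P0=2, P1=4, P2=0, P3=0, P4=0, P5=13, P6=1)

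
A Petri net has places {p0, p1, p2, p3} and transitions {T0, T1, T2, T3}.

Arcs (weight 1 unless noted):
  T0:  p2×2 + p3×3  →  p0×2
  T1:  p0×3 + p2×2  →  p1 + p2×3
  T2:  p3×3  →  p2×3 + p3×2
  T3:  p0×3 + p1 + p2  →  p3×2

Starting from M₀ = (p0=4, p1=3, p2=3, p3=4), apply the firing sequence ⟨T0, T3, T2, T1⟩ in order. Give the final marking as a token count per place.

step 1: fire T0:  (p0=4, p1=3, p2=3, p3=4) → (p0=6, p1=3, p2=1, p3=1)
step 2: fire T3:  (p0=6, p1=3, p2=1, p3=1) → (p0=3, p1=2, p2=0, p3=3)
step 3: fire T2:  (p0=3, p1=2, p2=0, p3=3) → (p0=3, p1=2, p2=3, p3=2)
step 4: fire T1:  (p0=3, p1=2, p2=3, p3=2) → (p0=0, p1=3, p2=4, p3=2)

(p0=0, p1=3, p2=4, p3=2)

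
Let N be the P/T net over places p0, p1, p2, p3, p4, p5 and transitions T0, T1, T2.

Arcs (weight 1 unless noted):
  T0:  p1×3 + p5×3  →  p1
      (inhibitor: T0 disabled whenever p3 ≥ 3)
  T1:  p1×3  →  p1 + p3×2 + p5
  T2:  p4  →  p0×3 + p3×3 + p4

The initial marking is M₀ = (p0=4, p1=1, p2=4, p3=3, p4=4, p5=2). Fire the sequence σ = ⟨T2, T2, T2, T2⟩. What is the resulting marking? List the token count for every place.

(p0=16, p1=1, p2=4, p3=15, p4=4, p5=2)

step 1: fire T2:  (p0=4, p1=1, p2=4, p3=3, p4=4, p5=2) → (p0=7, p1=1, p2=4, p3=6, p4=4, p5=2)
step 2: fire T2:  (p0=7, p1=1, p2=4, p3=6, p4=4, p5=2) → (p0=10, p1=1, p2=4, p3=9, p4=4, p5=2)
step 3: fire T2:  (p0=10, p1=1, p2=4, p3=9, p4=4, p5=2) → (p0=13, p1=1, p2=4, p3=12, p4=4, p5=2)
step 4: fire T2:  (p0=13, p1=1, p2=4, p3=12, p4=4, p5=2) → (p0=16, p1=1, p2=4, p3=15, p4=4, p5=2)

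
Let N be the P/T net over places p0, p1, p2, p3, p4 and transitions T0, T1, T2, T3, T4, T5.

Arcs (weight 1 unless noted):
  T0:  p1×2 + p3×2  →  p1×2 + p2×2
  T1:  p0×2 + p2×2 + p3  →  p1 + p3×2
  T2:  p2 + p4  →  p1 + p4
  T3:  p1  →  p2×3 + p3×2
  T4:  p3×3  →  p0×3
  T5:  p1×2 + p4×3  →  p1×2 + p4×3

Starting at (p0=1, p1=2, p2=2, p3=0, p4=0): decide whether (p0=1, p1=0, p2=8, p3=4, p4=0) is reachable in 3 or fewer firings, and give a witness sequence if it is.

step 1: fire T3:  (p0=1, p1=2, p2=2, p3=0, p4=0) → (p0=1, p1=1, p2=5, p3=2, p4=0)
step 2: fire T3:  (p0=1, p1=1, p2=5, p3=2, p4=0) → (p0=1, p1=0, p2=8, p3=4, p4=0)

YES — reachable via ⟨T3, T3⟩ (2 firings)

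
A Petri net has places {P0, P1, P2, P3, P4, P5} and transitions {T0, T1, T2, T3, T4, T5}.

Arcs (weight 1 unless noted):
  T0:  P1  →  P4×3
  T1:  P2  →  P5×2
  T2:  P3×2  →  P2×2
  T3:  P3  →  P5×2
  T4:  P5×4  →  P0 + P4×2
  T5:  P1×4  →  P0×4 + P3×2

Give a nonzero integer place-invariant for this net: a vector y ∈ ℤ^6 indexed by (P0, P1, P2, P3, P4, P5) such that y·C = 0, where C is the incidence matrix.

Incidence matrix C (rows=places, cols=transitions):
       T0   T1   T2   T3   T4   T5
   P0   0    0    0    0    1    4
   P1  -1    0    0    0    0   -4
   P2   0   -1    2    0    0    0
   P3   0    0   -2   -1    0    2
   P4   3    0    0    0    2    0
   P5   0    2    0    2   -4    0

Candidate y = [2, 3, 2, 2, 1, 1]; check y·C column-wise:
  col T0: 2·0 + 3·-1 + 2·0 + 2·0 + 1·3 + 1·0 = 0
  col T1: 2·0 + 3·0 + 2·-1 + 2·0 + 1·0 + 1·2 = 0
  col T2: 2·0 + 3·0 + 2·2 + 2·-2 + 1·0 + 1·0 = 0
  col T3: 2·0 + 3·0 + 2·0 + 2·-1 + 1·0 + 1·2 = 0
  col T4: 2·1 + 3·0 + 2·0 + 2·0 + 1·2 + 1·-4 = 0
  col T5: 2·4 + 3·-4 + 2·0 + 2·2 + 1·0 + 1·0 = 0

y = (P0:2, P1:3, P2:2, P3:2, P4:1, P5:1)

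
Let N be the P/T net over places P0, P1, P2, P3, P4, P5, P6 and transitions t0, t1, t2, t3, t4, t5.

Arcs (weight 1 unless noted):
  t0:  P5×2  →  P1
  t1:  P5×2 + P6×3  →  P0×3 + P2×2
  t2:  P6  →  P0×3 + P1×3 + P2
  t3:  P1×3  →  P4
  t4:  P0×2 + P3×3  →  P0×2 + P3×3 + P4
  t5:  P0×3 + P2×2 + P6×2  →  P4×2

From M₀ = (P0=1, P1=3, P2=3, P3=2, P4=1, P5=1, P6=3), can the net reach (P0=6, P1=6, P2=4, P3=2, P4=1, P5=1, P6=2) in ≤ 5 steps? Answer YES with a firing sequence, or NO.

depth 0: 1 marking
depth 1: 3 markings reached so far
depth 2: 6 markings reached so far
depth 3: 10 markings reached so far
depth 4: 13 markings reached so far
depth 5: 15 markings reached so far
target is not among the 15 markings reachable within 5 steps

NO — not reachable within 5 firings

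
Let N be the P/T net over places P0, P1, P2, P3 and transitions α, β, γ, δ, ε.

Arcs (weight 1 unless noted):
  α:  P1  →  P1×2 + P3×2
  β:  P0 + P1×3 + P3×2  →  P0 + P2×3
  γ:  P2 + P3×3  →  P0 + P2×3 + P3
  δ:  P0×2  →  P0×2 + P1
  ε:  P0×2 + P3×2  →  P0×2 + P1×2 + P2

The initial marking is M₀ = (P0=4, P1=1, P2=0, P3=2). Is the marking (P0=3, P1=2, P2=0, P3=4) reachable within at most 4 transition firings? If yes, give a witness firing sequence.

NO — not reachable within 4 firings

depth 0: 1 marking
depth 1: 4 markings reached so far
depth 2: 9 markings reached so far
depth 3: 21 markings reached so far
depth 4: 40 markings reached so far
target is not among the 40 markings reachable within 4 steps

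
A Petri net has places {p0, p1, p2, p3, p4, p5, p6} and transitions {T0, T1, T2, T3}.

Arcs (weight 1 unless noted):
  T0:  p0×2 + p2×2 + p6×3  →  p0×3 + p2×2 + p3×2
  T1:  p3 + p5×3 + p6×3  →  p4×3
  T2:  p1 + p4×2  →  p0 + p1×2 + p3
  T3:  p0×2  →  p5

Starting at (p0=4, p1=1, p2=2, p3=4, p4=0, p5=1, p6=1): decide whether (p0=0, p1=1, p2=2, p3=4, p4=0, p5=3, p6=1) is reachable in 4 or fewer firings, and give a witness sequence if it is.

YES — reachable via ⟨T3, T3⟩ (2 firings)

step 1: fire T3:  (p0=4, p1=1, p2=2, p3=4, p4=0, p5=1, p6=1) → (p0=2, p1=1, p2=2, p3=4, p4=0, p5=2, p6=1)
step 2: fire T3:  (p0=2, p1=1, p2=2, p3=4, p4=0, p5=2, p6=1) → (p0=0, p1=1, p2=2, p3=4, p4=0, p5=3, p6=1)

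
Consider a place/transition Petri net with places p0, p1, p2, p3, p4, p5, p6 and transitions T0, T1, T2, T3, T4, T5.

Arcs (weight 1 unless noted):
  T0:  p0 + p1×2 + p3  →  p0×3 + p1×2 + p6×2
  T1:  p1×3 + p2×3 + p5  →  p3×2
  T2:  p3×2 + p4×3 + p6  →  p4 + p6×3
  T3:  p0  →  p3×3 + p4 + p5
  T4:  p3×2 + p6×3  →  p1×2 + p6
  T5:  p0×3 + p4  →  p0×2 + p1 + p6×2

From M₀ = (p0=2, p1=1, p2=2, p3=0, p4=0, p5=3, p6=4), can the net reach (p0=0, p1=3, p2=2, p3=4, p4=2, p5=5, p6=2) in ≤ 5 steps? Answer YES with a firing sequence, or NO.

YES — reachable via ⟨T3, T3, T4⟩ (3 firings)

step 1: fire T3:  (p0=2, p1=1, p2=2, p3=0, p4=0, p5=3, p6=4) → (p0=1, p1=1, p2=2, p3=3, p4=1, p5=4, p6=4)
step 2: fire T3:  (p0=1, p1=1, p2=2, p3=3, p4=1, p5=4, p6=4) → (p0=0, p1=1, p2=2, p3=6, p4=2, p5=5, p6=4)
step 3: fire T4:  (p0=0, p1=1, p2=2, p3=6, p4=2, p5=5, p6=4) → (p0=0, p1=3, p2=2, p3=4, p4=2, p5=5, p6=2)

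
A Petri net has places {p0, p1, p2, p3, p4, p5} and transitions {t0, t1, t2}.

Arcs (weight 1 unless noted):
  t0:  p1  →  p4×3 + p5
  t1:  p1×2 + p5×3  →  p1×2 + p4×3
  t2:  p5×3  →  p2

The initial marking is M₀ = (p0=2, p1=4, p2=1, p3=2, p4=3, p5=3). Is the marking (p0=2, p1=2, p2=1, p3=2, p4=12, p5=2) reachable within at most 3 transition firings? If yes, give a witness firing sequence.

step 1: fire t0:  (p0=2, p1=4, p2=1, p3=2, p4=3, p5=3) → (p0=2, p1=3, p2=1, p3=2, p4=6, p5=4)
step 2: fire t0:  (p0=2, p1=3, p2=1, p3=2, p4=6, p5=4) → (p0=2, p1=2, p2=1, p3=2, p4=9, p5=5)
step 3: fire t1:  (p0=2, p1=2, p2=1, p3=2, p4=9, p5=5) → (p0=2, p1=2, p2=1, p3=2, p4=12, p5=2)

YES — reachable via ⟨t0, t0, t1⟩ (3 firings)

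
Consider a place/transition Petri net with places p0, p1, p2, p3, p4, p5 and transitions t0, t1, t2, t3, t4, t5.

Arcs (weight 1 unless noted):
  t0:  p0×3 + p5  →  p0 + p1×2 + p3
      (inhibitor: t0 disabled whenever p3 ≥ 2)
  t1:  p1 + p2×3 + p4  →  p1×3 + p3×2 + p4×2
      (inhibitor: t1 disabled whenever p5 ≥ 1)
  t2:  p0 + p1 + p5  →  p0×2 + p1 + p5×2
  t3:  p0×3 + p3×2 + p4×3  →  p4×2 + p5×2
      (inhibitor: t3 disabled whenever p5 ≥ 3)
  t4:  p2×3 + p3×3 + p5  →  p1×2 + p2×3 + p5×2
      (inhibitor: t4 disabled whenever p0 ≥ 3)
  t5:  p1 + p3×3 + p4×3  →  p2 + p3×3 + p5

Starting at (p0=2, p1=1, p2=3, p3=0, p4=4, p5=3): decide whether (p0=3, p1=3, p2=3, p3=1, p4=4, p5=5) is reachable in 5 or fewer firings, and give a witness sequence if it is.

YES — reachable via ⟨t2, t0, t2, t2⟩ (4 firings)

step 1: fire t2:  (p0=2, p1=1, p2=3, p3=0, p4=4, p5=3) → (p0=3, p1=1, p2=3, p3=0, p4=4, p5=4)
step 2: fire t0:  (p0=3, p1=1, p2=3, p3=0, p4=4, p5=4) → (p0=1, p1=3, p2=3, p3=1, p4=4, p5=3)
step 3: fire t2:  (p0=1, p1=3, p2=3, p3=1, p4=4, p5=3) → (p0=2, p1=3, p2=3, p3=1, p4=4, p5=4)
step 4: fire t2:  (p0=2, p1=3, p2=3, p3=1, p4=4, p5=4) → (p0=3, p1=3, p2=3, p3=1, p4=4, p5=5)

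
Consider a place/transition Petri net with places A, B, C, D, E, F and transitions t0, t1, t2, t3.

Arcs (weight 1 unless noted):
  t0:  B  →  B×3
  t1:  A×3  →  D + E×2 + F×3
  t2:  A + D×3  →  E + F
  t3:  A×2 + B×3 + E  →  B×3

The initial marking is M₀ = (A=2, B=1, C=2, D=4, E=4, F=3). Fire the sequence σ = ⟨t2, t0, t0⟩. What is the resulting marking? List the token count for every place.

(A=1, B=5, C=2, D=1, E=5, F=4)

step 1: fire t2:  (A=2, B=1, C=2, D=4, E=4, F=3) → (A=1, B=1, C=2, D=1, E=5, F=4)
step 2: fire t0:  (A=1, B=1, C=2, D=1, E=5, F=4) → (A=1, B=3, C=2, D=1, E=5, F=4)
step 3: fire t0:  (A=1, B=3, C=2, D=1, E=5, F=4) → (A=1, B=5, C=2, D=1, E=5, F=4)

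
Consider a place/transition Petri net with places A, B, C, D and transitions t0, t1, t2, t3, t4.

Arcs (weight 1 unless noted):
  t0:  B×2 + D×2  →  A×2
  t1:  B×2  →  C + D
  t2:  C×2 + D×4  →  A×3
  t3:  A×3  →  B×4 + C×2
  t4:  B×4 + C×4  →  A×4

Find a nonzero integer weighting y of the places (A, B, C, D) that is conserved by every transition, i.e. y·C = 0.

y = (A:2, B:1, C:1, D:1)

Incidence matrix C (rows=places, cols=transitions):
       t0   t1   t2   t3   t4
    A   2    0    3   -3    4
    B  -2   -2    0    4   -4
    C   0    1   -2    2   -4
    D  -2    1   -4    0    0

Candidate y = [2, 1, 1, 1]; check y·C column-wise:
  col t0: 2·2 + 1·-2 + 1·0 + 1·-2 = 0
  col t1: 2·0 + 1·-2 + 1·1 + 1·1 = 0
  col t2: 2·3 + 1·0 + 1·-2 + 1·-4 = 0
  col t3: 2·-3 + 1·4 + 1·2 + 1·0 = 0
  col t4: 2·4 + 1·-4 + 1·-4 + 1·0 = 0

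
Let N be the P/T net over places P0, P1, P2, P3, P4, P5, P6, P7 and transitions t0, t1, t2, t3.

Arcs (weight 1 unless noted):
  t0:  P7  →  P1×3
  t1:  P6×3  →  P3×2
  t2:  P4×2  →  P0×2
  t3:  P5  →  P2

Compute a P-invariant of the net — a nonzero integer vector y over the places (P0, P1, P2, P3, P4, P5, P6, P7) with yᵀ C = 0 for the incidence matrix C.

Incidence matrix C (rows=places, cols=transitions):
       t0   t1   t2   t3
   P0   0    0    2    0
   P1   3    0    0    0
   P2   0    0    0    1
   P3   0    2    0    0
   P4   0    0   -2    0
   P5   0    0    0   -1
   P6   0   -3    0    0
   P7  -1    0    0    0

Candidate y = [1, 0, 0, 0, 1, 0, 0, 0]; check y·C column-wise:
  col t0: 1·0 + 0·3 + 1·0 + 0·-1 = 0
  col t1: 1·0 + 0·2 + 1·0 + 0·-3 = 0
  col t2: 1·2 + 1·-2 = 0
  col t3: 1·0 + 0·1 + 1·0 + 0·-1 = 0

y = (P0:1, P1:0, P2:0, P3:0, P4:1, P5:0, P6:0, P7:0)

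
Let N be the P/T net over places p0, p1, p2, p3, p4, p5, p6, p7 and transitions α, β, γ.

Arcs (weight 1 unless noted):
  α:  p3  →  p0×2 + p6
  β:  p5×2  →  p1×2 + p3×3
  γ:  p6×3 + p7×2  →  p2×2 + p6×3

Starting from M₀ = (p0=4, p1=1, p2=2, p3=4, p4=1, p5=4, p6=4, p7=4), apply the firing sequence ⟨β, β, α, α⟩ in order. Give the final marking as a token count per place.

(p0=8, p1=5, p2=2, p3=8, p4=1, p5=0, p6=6, p7=4)

step 1: fire β:  (p0=4, p1=1, p2=2, p3=4, p4=1, p5=4, p6=4, p7=4) → (p0=4, p1=3, p2=2, p3=7, p4=1, p5=2, p6=4, p7=4)
step 2: fire β:  (p0=4, p1=3, p2=2, p3=7, p4=1, p5=2, p6=4, p7=4) → (p0=4, p1=5, p2=2, p3=10, p4=1, p5=0, p6=4, p7=4)
step 3: fire α:  (p0=4, p1=5, p2=2, p3=10, p4=1, p5=0, p6=4, p7=4) → (p0=6, p1=5, p2=2, p3=9, p4=1, p5=0, p6=5, p7=4)
step 4: fire α:  (p0=6, p1=5, p2=2, p3=9, p4=1, p5=0, p6=5, p7=4) → (p0=8, p1=5, p2=2, p3=8, p4=1, p5=0, p6=6, p7=4)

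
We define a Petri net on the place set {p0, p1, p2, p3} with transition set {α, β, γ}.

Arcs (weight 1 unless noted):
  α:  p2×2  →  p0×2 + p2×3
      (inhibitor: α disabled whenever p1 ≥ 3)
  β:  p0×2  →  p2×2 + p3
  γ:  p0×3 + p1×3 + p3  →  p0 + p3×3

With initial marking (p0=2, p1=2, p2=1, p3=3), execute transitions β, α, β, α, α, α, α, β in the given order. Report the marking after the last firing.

step 1: fire β:  (p0=2, p1=2, p2=1, p3=3) → (p0=0, p1=2, p2=3, p3=4)
step 2: fire α:  (p0=0, p1=2, p2=3, p3=4) → (p0=2, p1=2, p2=4, p3=4)
step 3: fire β:  (p0=2, p1=2, p2=4, p3=4) → (p0=0, p1=2, p2=6, p3=5)
step 4: fire α:  (p0=0, p1=2, p2=6, p3=5) → (p0=2, p1=2, p2=7, p3=5)
step 5: fire α:  (p0=2, p1=2, p2=7, p3=5) → (p0=4, p1=2, p2=8, p3=5)
step 6: fire α:  (p0=4, p1=2, p2=8, p3=5) → (p0=6, p1=2, p2=9, p3=5)
step 7: fire α:  (p0=6, p1=2, p2=9, p3=5) → (p0=8, p1=2, p2=10, p3=5)
step 8: fire β:  (p0=8, p1=2, p2=10, p3=5) → (p0=6, p1=2, p2=12, p3=6)

(p0=6, p1=2, p2=12, p3=6)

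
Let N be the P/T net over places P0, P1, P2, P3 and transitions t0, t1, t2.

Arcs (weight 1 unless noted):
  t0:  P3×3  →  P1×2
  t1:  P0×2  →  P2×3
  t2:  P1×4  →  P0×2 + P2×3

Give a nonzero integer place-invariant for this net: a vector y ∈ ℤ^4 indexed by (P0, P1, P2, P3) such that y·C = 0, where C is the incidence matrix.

y = (P0:3, P1:3, P2:2, P3:2)

Incidence matrix C (rows=places, cols=transitions):
       t0   t1   t2
   P0   0   -2    2
   P1   2    0   -4
   P2   0    3    3
   P3  -3    0    0

Candidate y = [3, 3, 2, 2]; check y·C column-wise:
  col t0: 3·0 + 3·2 + 2·0 + 2·-3 = 0
  col t1: 3·-2 + 3·0 + 2·3 + 2·0 = 0
  col t2: 3·2 + 3·-4 + 2·3 + 2·0 = 0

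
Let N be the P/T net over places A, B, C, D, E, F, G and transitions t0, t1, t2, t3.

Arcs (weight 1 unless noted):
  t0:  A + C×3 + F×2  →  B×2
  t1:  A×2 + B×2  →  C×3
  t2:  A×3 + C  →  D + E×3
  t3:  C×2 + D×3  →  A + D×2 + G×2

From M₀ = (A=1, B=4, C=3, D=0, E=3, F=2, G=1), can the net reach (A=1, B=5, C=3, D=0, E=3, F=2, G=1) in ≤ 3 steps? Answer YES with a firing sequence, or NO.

NO — not reachable within 3 firings

depth 0: 1 marking
depth 1: 2 markings reached so far
depth 2: 2 markings reached so far
(frontier empty at depth 2; search complete)
target is not among the 2 markings reachable within 3 steps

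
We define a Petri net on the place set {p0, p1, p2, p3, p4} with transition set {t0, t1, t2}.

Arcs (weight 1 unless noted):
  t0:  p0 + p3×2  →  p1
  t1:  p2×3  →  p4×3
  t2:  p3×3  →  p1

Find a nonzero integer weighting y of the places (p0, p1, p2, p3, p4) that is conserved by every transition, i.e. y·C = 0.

y = (p0:1, p1:3, p2:0, p3:1, p4:0)

Incidence matrix C (rows=places, cols=transitions):
       t0   t1   t2
   p0  -1    0    0
   p1   1    0    1
   p2   0   -3    0
   p3  -2    0   -3
   p4   0    3    0

Candidate y = [1, 3, 0, 1, 0]; check y·C column-wise:
  col t0: 1·-1 + 3·1 + 1·-2 = 0
  col t1: 1·0 + 3·0 + 0·-3 + 1·0 + 0·3 = 0
  col t2: 1·0 + 3·1 + 1·-3 = 0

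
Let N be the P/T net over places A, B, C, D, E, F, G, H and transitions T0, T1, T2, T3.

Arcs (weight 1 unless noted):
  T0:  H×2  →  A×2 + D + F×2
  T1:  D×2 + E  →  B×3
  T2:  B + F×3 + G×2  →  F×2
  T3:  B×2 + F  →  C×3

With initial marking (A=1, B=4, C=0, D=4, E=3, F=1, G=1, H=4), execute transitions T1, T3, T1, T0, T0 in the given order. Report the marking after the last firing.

(A=5, B=8, C=3, D=2, E=1, F=4, G=1, H=0)

step 1: fire T1:  (A=1, B=4, C=0, D=4, E=3, F=1, G=1, H=4) → (A=1, B=7, C=0, D=2, E=2, F=1, G=1, H=4)
step 2: fire T3:  (A=1, B=7, C=0, D=2, E=2, F=1, G=1, H=4) → (A=1, B=5, C=3, D=2, E=2, F=0, G=1, H=4)
step 3: fire T1:  (A=1, B=5, C=3, D=2, E=2, F=0, G=1, H=4) → (A=1, B=8, C=3, D=0, E=1, F=0, G=1, H=4)
step 4: fire T0:  (A=1, B=8, C=3, D=0, E=1, F=0, G=1, H=4) → (A=3, B=8, C=3, D=1, E=1, F=2, G=1, H=2)
step 5: fire T0:  (A=3, B=8, C=3, D=1, E=1, F=2, G=1, H=2) → (A=5, B=8, C=3, D=2, E=1, F=4, G=1, H=0)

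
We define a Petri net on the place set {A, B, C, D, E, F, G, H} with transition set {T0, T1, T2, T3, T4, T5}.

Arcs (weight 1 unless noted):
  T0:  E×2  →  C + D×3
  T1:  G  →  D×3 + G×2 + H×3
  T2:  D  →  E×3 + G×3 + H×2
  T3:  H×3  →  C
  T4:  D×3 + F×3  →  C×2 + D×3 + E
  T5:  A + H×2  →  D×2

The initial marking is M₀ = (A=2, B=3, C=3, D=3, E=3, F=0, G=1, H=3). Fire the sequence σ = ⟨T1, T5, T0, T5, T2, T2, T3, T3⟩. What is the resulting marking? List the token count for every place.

(A=0, B=3, C=6, D=11, E=7, F=0, G=8, H=0)

step 1: fire T1:  (A=2, B=3, C=3, D=3, E=3, F=0, G=1, H=3) → (A=2, B=3, C=3, D=6, E=3, F=0, G=2, H=6)
step 2: fire T5:  (A=2, B=3, C=3, D=6, E=3, F=0, G=2, H=6) → (A=1, B=3, C=3, D=8, E=3, F=0, G=2, H=4)
step 3: fire T0:  (A=1, B=3, C=3, D=8, E=3, F=0, G=2, H=4) → (A=1, B=3, C=4, D=11, E=1, F=0, G=2, H=4)
step 4: fire T5:  (A=1, B=3, C=4, D=11, E=1, F=0, G=2, H=4) → (A=0, B=3, C=4, D=13, E=1, F=0, G=2, H=2)
step 5: fire T2:  (A=0, B=3, C=4, D=13, E=1, F=0, G=2, H=2) → (A=0, B=3, C=4, D=12, E=4, F=0, G=5, H=4)
step 6: fire T2:  (A=0, B=3, C=4, D=12, E=4, F=0, G=5, H=4) → (A=0, B=3, C=4, D=11, E=7, F=0, G=8, H=6)
step 7: fire T3:  (A=0, B=3, C=4, D=11, E=7, F=0, G=8, H=6) → (A=0, B=3, C=5, D=11, E=7, F=0, G=8, H=3)
step 8: fire T3:  (A=0, B=3, C=5, D=11, E=7, F=0, G=8, H=3) → (A=0, B=3, C=6, D=11, E=7, F=0, G=8, H=0)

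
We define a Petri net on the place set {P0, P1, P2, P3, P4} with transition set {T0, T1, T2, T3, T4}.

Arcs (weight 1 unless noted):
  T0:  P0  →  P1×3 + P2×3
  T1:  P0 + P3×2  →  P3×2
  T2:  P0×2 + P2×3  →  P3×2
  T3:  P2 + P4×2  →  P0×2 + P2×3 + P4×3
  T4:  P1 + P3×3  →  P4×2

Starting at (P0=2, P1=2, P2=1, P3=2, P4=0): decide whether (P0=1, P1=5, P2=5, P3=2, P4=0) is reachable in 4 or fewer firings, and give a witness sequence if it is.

depth 0: 1 marking
depth 1: 3 markings reached so far
depth 2: 6 markings reached so far
depth 3: 6 markings reached so far
(frontier empty at depth 3; search complete)
target is not among the 6 markings reachable within 4 steps

NO — not reachable within 4 firings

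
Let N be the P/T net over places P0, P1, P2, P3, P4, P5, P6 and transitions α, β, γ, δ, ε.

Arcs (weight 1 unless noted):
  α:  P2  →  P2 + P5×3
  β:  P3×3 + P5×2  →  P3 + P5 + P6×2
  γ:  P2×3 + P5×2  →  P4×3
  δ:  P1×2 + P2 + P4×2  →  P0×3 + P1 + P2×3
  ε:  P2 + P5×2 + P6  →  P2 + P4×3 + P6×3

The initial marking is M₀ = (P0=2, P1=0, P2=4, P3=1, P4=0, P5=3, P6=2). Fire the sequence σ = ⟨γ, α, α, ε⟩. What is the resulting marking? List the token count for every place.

step 1: fire γ:  (P0=2, P1=0, P2=4, P3=1, P4=0, P5=3, P6=2) → (P0=2, P1=0, P2=1, P3=1, P4=3, P5=1, P6=2)
step 2: fire α:  (P0=2, P1=0, P2=1, P3=1, P4=3, P5=1, P6=2) → (P0=2, P1=0, P2=1, P3=1, P4=3, P5=4, P6=2)
step 3: fire α:  (P0=2, P1=0, P2=1, P3=1, P4=3, P5=4, P6=2) → (P0=2, P1=0, P2=1, P3=1, P4=3, P5=7, P6=2)
step 4: fire ε:  (P0=2, P1=0, P2=1, P3=1, P4=3, P5=7, P6=2) → (P0=2, P1=0, P2=1, P3=1, P4=6, P5=5, P6=4)

(P0=2, P1=0, P2=1, P3=1, P4=6, P5=5, P6=4)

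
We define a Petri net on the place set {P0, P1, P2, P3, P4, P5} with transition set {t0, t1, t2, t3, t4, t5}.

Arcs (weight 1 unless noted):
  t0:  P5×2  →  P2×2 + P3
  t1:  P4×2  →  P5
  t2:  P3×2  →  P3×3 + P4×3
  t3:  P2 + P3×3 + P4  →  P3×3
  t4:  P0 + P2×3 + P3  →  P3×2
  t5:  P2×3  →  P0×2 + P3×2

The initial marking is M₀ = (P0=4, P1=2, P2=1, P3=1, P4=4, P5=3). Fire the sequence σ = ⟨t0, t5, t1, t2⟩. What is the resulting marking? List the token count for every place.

step 1: fire t0:  (P0=4, P1=2, P2=1, P3=1, P4=4, P5=3) → (P0=4, P1=2, P2=3, P3=2, P4=4, P5=1)
step 2: fire t5:  (P0=4, P1=2, P2=3, P3=2, P4=4, P5=1) → (P0=6, P1=2, P2=0, P3=4, P4=4, P5=1)
step 3: fire t1:  (P0=6, P1=2, P2=0, P3=4, P4=4, P5=1) → (P0=6, P1=2, P2=0, P3=4, P4=2, P5=2)
step 4: fire t2:  (P0=6, P1=2, P2=0, P3=4, P4=2, P5=2) → (P0=6, P1=2, P2=0, P3=5, P4=5, P5=2)

(P0=6, P1=2, P2=0, P3=5, P4=5, P5=2)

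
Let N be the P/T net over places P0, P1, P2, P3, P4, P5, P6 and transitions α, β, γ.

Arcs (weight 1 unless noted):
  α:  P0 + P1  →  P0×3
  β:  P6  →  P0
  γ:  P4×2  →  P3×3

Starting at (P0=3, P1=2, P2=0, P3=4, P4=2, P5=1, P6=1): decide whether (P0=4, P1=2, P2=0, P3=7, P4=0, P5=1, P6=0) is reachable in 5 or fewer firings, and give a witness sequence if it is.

step 1: fire β:  (P0=3, P1=2, P2=0, P3=4, P4=2, P5=1, P6=1) → (P0=4, P1=2, P2=0, P3=4, P4=2, P5=1, P6=0)
step 2: fire γ:  (P0=4, P1=2, P2=0, P3=4, P4=2, P5=1, P6=0) → (P0=4, P1=2, P2=0, P3=7, P4=0, P5=1, P6=0)

YES — reachable via ⟨β, γ⟩ (2 firings)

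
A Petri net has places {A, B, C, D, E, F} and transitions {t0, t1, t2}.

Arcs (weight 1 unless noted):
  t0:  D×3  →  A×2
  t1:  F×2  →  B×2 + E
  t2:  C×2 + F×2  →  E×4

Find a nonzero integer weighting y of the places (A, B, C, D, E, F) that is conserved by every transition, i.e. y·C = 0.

Incidence matrix C (rows=places, cols=transitions):
       t0   t1   t2
    A   2    0    0
    B   0    2    0
    C   0    0   -2
    D  -3    0    0
    E   0    1    4
    F   0   -2   -2

Candidate y = [3, 0, 0, 2, 0, 0]; check y·C column-wise:
  col t0: 3·2 + 2·-3 = 0
  col t1: 3·0 + 0·2 + 2·0 + 0·1 + 0·-2 = 0
  col t2: 3·0 + 0·-2 + 2·0 + 0·4 + 0·-2 = 0

y = (A:3, B:0, C:0, D:2, E:0, F:0)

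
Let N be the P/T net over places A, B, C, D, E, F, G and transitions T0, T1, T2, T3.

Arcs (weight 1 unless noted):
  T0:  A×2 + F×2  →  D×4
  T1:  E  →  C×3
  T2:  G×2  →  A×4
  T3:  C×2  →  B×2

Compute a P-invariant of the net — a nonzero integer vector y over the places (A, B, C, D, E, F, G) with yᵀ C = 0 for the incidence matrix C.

y = (A:0, B:1, C:1, D:0, E:3, F:0, G:0)

Incidence matrix C (rows=places, cols=transitions):
       T0   T1   T2   T3
    A  -2    0    4    0
    B   0    0    0    2
    C   0    3    0   -2
    D   4    0    0    0
    E   0   -1    0    0
    F  -2    0    0    0
    G   0    0   -2    0

Candidate y = [0, 1, 1, 0, 3, 0, 0]; check y·C column-wise:
  col T0: 0·-2 + 1·0 + 1·0 + 0·4 + 3·0 + 0·-2 = 0
  col T1: 1·0 + 1·3 + 3·-1 = 0
  col T2: 0·4 + 1·0 + 1·0 + 3·0 + 0·-2 = 0
  col T3: 1·2 + 1·-2 + 3·0 = 0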